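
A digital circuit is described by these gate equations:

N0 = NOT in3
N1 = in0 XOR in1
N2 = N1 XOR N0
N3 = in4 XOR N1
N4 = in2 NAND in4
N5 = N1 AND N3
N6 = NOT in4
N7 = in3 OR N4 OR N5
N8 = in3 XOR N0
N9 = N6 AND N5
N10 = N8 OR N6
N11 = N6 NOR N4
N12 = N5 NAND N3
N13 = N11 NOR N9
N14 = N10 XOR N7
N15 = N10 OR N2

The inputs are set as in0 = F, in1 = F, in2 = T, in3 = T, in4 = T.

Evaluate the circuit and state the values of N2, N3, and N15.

N0 = NOT in3 = NOT T = F
N1 = in0 XOR in1 = F XOR F = F
N2 = N1 XOR N0 = F XOR F = F
N3 = in4 XOR N1 = T XOR F = T
N6 = NOT in4 = NOT T = F
N8 = in3 XOR N0 = T XOR F = T
N10 = N8 OR N6 = T OR F = T
N15 = N10 OR N2 = T OR F = T

N2 = F; N3 = T; N15 = T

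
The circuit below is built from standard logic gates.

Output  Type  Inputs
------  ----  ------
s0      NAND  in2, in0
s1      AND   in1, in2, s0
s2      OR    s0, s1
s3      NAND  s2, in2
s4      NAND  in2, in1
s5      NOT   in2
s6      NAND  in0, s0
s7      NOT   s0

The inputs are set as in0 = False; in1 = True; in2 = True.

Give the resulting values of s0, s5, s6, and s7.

s0 = True, s5 = False, s6 = True, s7 = False

s0 = in2 NAND in0 = True NAND False = True
s5 = NOT in2 = NOT True = False
s6 = in0 NAND s0 = False NAND True = True
s7 = NOT s0 = NOT True = False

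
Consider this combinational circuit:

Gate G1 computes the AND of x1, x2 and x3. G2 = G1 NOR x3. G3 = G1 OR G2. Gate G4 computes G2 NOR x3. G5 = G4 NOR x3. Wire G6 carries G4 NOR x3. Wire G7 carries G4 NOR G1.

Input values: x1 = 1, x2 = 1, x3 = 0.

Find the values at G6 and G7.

G1 = x1 AND x2 AND x3 = 1 AND 1 AND 0 = 0
G2 = G1 NOR x3 = 0 NOR 0 = 1
G4 = G2 NOR x3 = 1 NOR 0 = 0
G6 = G4 NOR x3 = 0 NOR 0 = 1
G7 = G4 NOR G1 = 0 NOR 0 = 1

G6 = 1; G7 = 1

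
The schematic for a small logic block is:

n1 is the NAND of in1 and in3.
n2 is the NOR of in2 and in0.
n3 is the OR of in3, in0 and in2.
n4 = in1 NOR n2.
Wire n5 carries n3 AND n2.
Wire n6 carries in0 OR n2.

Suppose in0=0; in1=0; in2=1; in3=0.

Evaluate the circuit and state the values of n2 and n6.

n2 = 0, n6 = 0

n2 = in2 NOR in0 = 1 NOR 0 = 0
n6 = in0 OR n2 = 0 OR 0 = 0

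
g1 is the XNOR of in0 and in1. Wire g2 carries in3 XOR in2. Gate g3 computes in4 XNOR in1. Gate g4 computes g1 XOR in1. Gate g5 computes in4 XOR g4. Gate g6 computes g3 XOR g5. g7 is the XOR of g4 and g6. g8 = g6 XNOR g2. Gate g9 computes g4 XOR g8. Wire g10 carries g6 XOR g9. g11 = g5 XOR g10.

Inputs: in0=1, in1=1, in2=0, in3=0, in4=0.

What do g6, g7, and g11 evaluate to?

g1 = in0 XNOR in1 = 1 XNOR 1 = 1
g2 = in3 XOR in2 = 0 XOR 0 = 0
g3 = in4 XNOR in1 = 0 XNOR 1 = 0
g4 = g1 XOR in1 = 1 XOR 1 = 0
g5 = in4 XOR g4 = 0 XOR 0 = 0
g6 = g3 XOR g5 = 0 XOR 0 = 0
g7 = g4 XOR g6 = 0 XOR 0 = 0
g8 = g6 XNOR g2 = 0 XNOR 0 = 1
g9 = g4 XOR g8 = 0 XOR 1 = 1
g10 = g6 XOR g9 = 0 XOR 1 = 1
g11 = g5 XOR g10 = 0 XOR 1 = 1

g6 = 0; g7 = 0; g11 = 1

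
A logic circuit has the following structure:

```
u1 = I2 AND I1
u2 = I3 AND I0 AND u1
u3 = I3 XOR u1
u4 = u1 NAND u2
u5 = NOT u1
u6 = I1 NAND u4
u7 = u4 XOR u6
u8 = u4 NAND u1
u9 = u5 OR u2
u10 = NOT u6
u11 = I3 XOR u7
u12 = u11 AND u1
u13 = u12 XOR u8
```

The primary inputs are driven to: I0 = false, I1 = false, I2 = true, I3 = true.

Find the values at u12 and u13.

u1 = I2 AND I1 = true AND false = false
u2 = I3 AND I0 AND u1 = true AND false AND false = false
u4 = u1 NAND u2 = false NAND false = true
u6 = I1 NAND u4 = false NAND true = true
u7 = u4 XOR u6 = true XOR true = false
u8 = u4 NAND u1 = true NAND false = true
u11 = I3 XOR u7 = true XOR false = true
u12 = u11 AND u1 = true AND false = false
u13 = u12 XOR u8 = false XOR true = true

u12 = false  u13 = true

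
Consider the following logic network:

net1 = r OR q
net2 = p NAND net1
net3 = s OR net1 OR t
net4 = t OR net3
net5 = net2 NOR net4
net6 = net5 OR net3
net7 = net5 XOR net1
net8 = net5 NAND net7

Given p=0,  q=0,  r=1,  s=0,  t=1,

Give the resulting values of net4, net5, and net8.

net1 = r OR q = 1 OR 0 = 1
net2 = p NAND net1 = 0 NAND 1 = 1
net3 = s OR net1 OR t = 0 OR 1 OR 1 = 1
net4 = t OR net3 = 1 OR 1 = 1
net5 = net2 NOR net4 = 1 NOR 1 = 0
net7 = net5 XOR net1 = 0 XOR 1 = 1
net8 = net5 NAND net7 = 0 NAND 1 = 1

net4 = 1, net5 = 0, net8 = 1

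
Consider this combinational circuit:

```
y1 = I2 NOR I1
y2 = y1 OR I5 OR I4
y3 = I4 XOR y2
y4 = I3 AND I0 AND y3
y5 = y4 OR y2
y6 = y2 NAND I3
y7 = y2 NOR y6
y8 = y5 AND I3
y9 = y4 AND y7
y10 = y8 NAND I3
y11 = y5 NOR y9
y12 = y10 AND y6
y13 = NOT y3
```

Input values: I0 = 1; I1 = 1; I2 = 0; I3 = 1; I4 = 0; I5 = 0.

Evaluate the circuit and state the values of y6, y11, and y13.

y1 = I2 NOR I1 = 0 NOR 1 = 0
y2 = y1 OR I5 OR I4 = 0 OR 0 OR 0 = 0
y3 = I4 XOR y2 = 0 XOR 0 = 0
y4 = I3 AND I0 AND y3 = 1 AND 1 AND 0 = 0
y5 = y4 OR y2 = 0 OR 0 = 0
y6 = y2 NAND I3 = 0 NAND 1 = 1
y7 = y2 NOR y6 = 0 NOR 1 = 0
y9 = y4 AND y7 = 0 AND 0 = 0
y11 = y5 NOR y9 = 0 NOR 0 = 1
y13 = NOT y3 = NOT 0 = 1

y6 = 1  y11 = 1  y13 = 1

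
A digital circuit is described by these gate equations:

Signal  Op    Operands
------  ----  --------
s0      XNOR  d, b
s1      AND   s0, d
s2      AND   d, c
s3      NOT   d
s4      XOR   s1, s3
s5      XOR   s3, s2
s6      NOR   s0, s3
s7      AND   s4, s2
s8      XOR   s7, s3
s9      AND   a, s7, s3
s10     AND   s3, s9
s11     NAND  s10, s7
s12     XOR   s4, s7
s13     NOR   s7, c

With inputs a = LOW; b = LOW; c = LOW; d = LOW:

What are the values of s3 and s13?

s0 = d XNOR b = LOW XNOR LOW = HIGH
s1 = s0 AND d = HIGH AND LOW = LOW
s2 = d AND c = LOW AND LOW = LOW
s3 = NOT d = NOT LOW = HIGH
s4 = s1 XOR s3 = LOW XOR HIGH = HIGH
s7 = s4 AND s2 = HIGH AND LOW = LOW
s13 = s7 NOR c = LOW NOR LOW = HIGH

s3 = HIGH  s13 = HIGH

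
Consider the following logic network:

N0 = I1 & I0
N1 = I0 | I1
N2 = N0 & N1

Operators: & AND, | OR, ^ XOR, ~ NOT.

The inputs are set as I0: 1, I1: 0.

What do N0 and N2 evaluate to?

N0 = 0; N2 = 0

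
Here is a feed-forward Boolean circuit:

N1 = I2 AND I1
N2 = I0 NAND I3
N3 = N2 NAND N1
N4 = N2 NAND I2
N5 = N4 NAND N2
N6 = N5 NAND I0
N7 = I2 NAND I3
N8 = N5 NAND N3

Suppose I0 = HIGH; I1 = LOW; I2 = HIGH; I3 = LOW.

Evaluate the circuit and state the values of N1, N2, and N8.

N1 = LOW  N2 = HIGH  N8 = LOW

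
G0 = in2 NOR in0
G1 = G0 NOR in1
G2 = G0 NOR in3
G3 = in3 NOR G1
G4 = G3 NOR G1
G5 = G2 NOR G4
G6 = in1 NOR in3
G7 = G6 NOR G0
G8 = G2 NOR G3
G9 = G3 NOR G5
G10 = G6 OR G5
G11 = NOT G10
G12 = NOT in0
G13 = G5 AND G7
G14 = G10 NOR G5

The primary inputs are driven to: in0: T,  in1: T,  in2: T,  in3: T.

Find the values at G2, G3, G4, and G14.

G0 = in2 NOR in0 = T NOR T = F
G1 = G0 NOR in1 = F NOR T = F
G2 = G0 NOR in3 = F NOR T = F
G3 = in3 NOR G1 = T NOR F = F
G4 = G3 NOR G1 = F NOR F = T
G5 = G2 NOR G4 = F NOR T = F
G6 = in1 NOR in3 = T NOR T = F
G10 = G6 OR G5 = F OR F = F
G14 = G10 NOR G5 = F NOR F = T

G2 = F, G3 = F, G4 = T, G14 = T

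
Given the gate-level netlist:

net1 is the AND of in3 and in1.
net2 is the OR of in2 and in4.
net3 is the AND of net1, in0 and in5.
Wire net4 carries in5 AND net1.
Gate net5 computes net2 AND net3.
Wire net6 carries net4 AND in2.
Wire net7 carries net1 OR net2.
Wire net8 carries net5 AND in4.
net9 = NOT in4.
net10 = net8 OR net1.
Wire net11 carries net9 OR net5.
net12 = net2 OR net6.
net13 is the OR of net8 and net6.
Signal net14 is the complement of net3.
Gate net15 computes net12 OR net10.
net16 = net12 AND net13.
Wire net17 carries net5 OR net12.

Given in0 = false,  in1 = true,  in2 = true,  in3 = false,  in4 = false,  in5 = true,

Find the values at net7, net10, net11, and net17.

net1 = in3 AND in1 = false AND true = false
net2 = in2 OR in4 = true OR false = true
net3 = net1 AND in0 AND in5 = false AND false AND true = false
net4 = in5 AND net1 = true AND false = false
net5 = net2 AND net3 = true AND false = false
net6 = net4 AND in2 = false AND true = false
net7 = net1 OR net2 = false OR true = true
net8 = net5 AND in4 = false AND false = false
net9 = NOT in4 = NOT false = true
net10 = net8 OR net1 = false OR false = false
net11 = net9 OR net5 = true OR false = true
net12 = net2 OR net6 = true OR false = true
net17 = net5 OR net12 = false OR true = true

net7 = true  net10 = false  net11 = true  net17 = true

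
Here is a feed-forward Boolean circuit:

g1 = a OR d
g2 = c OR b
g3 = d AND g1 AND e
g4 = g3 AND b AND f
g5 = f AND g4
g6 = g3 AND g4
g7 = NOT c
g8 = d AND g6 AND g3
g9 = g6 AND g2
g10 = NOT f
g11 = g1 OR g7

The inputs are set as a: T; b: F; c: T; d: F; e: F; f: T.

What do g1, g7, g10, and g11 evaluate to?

g1 = T; g7 = F; g10 = F; g11 = T

g1 = a OR d = T OR F = T
g7 = NOT c = NOT T = F
g10 = NOT f = NOT T = F
g11 = g1 OR g7 = T OR F = T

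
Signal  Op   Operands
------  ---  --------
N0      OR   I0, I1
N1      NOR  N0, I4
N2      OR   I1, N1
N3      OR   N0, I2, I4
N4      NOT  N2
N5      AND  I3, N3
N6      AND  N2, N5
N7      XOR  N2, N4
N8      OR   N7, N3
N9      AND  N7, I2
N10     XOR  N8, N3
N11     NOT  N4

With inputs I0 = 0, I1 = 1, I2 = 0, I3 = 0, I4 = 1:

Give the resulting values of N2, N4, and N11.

N0 = I0 OR I1 = 0 OR 1 = 1
N1 = N0 NOR I4 = 1 NOR 1 = 0
N2 = I1 OR N1 = 1 OR 0 = 1
N4 = NOT N2 = NOT 1 = 0
N11 = NOT N4 = NOT 0 = 1

N2 = 1  N4 = 0  N11 = 1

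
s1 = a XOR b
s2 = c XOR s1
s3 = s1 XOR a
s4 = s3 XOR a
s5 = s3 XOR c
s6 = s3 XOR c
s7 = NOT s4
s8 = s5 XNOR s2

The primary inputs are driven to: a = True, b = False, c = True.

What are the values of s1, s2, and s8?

s1 = True, s2 = False, s8 = False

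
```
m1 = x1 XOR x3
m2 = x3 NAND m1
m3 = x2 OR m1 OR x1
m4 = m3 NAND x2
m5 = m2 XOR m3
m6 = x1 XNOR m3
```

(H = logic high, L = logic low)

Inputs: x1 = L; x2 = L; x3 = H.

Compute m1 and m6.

m1 = x1 XOR x3 = L XOR H = H
m3 = x2 OR m1 OR x1 = L OR H OR L = H
m6 = x1 XNOR m3 = L XNOR H = L

m1 = H  m6 = L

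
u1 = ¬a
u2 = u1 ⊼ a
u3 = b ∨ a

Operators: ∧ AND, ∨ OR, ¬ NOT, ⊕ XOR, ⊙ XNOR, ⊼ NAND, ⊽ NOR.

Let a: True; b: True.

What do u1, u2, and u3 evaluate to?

u1 = False, u2 = True, u3 = True

u1 = NOT a = NOT True = False
u2 = u1 NAND a = False NAND True = True
u3 = b OR a = True OR True = True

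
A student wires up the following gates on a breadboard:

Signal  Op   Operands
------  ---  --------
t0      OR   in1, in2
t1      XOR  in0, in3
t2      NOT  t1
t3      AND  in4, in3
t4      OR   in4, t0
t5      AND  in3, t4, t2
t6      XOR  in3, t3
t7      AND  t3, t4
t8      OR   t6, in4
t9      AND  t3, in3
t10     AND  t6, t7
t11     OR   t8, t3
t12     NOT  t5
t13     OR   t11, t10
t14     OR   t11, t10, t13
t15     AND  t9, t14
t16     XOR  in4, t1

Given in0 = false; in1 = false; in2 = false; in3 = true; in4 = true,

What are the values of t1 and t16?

t1 = true, t16 = false

t1 = in0 XOR in3 = false XOR true = true
t16 = in4 XOR t1 = true XOR true = false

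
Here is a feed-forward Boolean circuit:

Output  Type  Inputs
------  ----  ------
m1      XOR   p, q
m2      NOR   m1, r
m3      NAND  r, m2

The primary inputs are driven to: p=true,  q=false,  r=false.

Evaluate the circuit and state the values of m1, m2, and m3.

m1 = true, m2 = false, m3 = true

m1 = p XOR q = true XOR false = true
m2 = m1 NOR r = true NOR false = false
m3 = r NAND m2 = false NAND false = true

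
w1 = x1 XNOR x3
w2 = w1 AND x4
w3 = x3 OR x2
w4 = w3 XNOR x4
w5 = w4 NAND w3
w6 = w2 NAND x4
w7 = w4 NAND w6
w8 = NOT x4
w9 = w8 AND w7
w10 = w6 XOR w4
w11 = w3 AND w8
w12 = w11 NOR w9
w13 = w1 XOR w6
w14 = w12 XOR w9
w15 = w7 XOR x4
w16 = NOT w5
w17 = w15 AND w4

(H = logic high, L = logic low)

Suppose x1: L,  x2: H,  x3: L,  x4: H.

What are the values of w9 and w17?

w9 = L; w17 = L

w1 = x1 XNOR x3 = L XNOR L = H
w2 = w1 AND x4 = H AND H = H
w3 = x3 OR x2 = L OR H = H
w4 = w3 XNOR x4 = H XNOR H = H
w6 = w2 NAND x4 = H NAND H = L
w7 = w4 NAND w6 = H NAND L = H
w8 = NOT x4 = NOT H = L
w9 = w8 AND w7 = L AND H = L
w15 = w7 XOR x4 = H XOR H = L
w17 = w15 AND w4 = L AND H = L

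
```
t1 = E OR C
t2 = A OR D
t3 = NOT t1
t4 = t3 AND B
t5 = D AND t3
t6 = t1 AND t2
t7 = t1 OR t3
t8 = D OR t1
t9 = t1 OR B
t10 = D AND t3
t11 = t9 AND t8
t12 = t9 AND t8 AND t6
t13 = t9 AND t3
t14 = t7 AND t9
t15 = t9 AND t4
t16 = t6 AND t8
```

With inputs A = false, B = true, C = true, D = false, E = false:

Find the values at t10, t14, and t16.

t1 = E OR C = false OR true = true
t2 = A OR D = false OR false = false
t3 = NOT t1 = NOT true = false
t6 = t1 AND t2 = true AND false = false
t7 = t1 OR t3 = true OR false = true
t8 = D OR t1 = false OR true = true
t9 = t1 OR B = true OR true = true
t10 = D AND t3 = false AND false = false
t14 = t7 AND t9 = true AND true = true
t16 = t6 AND t8 = false AND true = false

t10 = false, t14 = true, t16 = false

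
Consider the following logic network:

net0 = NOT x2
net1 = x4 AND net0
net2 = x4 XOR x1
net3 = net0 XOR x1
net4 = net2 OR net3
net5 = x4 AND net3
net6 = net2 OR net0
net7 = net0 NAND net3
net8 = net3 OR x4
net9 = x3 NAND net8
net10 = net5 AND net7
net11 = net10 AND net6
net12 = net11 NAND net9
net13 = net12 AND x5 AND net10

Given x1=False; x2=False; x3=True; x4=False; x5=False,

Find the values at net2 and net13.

net2 = False, net13 = False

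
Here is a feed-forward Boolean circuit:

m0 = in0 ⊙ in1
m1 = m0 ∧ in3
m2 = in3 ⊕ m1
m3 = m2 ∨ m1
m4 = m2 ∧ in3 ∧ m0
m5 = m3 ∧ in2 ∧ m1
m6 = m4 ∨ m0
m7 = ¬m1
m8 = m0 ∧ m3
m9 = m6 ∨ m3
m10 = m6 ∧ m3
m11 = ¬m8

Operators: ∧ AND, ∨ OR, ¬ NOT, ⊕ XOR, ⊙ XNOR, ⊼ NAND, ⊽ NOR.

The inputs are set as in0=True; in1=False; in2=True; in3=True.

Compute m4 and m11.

m0 = in0 XNOR in1 = True XNOR False = False
m1 = m0 AND in3 = False AND True = False
m2 = in3 XOR m1 = True XOR False = True
m3 = m2 OR m1 = True OR False = True
m4 = m2 AND in3 AND m0 = True AND True AND False = False
m8 = m0 AND m3 = False AND True = False
m11 = NOT m8 = NOT False = True

m4 = False, m11 = True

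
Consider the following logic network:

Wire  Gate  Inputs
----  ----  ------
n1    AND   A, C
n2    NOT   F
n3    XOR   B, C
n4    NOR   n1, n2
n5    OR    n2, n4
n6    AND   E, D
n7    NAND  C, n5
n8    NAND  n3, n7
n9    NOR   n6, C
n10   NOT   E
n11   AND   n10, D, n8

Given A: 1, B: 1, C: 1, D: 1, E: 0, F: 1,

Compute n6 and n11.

n1 = A AND C = 1 AND 1 = 1
n2 = NOT F = NOT 1 = 0
n3 = B XOR C = 1 XOR 1 = 0
n4 = n1 NOR n2 = 1 NOR 0 = 0
n5 = n2 OR n4 = 0 OR 0 = 0
n6 = E AND D = 0 AND 1 = 0
n7 = C NAND n5 = 1 NAND 0 = 1
n8 = n3 NAND n7 = 0 NAND 1 = 1
n10 = NOT E = NOT 0 = 1
n11 = n10 AND D AND n8 = 1 AND 1 AND 1 = 1

n6 = 0, n11 = 1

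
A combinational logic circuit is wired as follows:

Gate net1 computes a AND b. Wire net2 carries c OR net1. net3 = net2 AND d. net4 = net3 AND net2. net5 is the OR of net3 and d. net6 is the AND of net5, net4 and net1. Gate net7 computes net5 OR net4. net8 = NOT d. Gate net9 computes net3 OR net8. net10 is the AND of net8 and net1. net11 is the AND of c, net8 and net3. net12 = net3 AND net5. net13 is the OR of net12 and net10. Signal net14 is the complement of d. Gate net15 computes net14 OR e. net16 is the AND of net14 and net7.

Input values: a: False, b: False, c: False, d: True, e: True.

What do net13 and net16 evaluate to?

net13 = False  net16 = False

net1 = a AND b = False AND False = False
net2 = c OR net1 = False OR False = False
net3 = net2 AND d = False AND True = False
net4 = net3 AND net2 = False AND False = False
net5 = net3 OR d = False OR True = True
net7 = net5 OR net4 = True OR False = True
net8 = NOT d = NOT True = False
net10 = net8 AND net1 = False AND False = False
net12 = net3 AND net5 = False AND True = False
net13 = net12 OR net10 = False OR False = False
net14 = NOT d = NOT True = False
net16 = net14 AND net7 = False AND True = False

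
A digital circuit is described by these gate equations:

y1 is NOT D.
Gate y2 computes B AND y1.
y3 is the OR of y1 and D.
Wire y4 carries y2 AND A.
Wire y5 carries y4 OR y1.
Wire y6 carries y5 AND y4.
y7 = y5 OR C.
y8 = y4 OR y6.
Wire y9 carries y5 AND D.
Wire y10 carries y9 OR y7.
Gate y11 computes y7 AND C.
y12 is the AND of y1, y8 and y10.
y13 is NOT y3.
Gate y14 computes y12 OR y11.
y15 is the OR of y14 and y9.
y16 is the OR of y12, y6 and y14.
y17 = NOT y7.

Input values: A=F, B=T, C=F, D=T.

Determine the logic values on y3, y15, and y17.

y3 = T, y15 = F, y17 = T

y1 = NOT D = NOT T = F
y2 = B AND y1 = T AND F = F
y3 = y1 OR D = F OR T = T
y4 = y2 AND A = F AND F = F
y5 = y4 OR y1 = F OR F = F
y6 = y5 AND y4 = F AND F = F
y7 = y5 OR C = F OR F = F
y8 = y4 OR y6 = F OR F = F
y9 = y5 AND D = F AND T = F
y10 = y9 OR y7 = F OR F = F
y11 = y7 AND C = F AND F = F
y12 = y1 AND y8 AND y10 = F AND F AND F = F
y14 = y12 OR y11 = F OR F = F
y15 = y14 OR y9 = F OR F = F
y17 = NOT y7 = NOT F = T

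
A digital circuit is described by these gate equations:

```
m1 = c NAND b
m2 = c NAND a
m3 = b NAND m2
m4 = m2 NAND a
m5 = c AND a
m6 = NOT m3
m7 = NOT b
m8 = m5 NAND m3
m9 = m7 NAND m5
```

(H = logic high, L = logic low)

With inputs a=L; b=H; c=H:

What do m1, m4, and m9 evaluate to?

m1 = L, m4 = H, m9 = H

m1 = c NAND b = H NAND H = L
m2 = c NAND a = H NAND L = H
m4 = m2 NAND a = H NAND L = H
m5 = c AND a = H AND L = L
m7 = NOT b = NOT H = L
m9 = m7 NAND m5 = L NAND L = H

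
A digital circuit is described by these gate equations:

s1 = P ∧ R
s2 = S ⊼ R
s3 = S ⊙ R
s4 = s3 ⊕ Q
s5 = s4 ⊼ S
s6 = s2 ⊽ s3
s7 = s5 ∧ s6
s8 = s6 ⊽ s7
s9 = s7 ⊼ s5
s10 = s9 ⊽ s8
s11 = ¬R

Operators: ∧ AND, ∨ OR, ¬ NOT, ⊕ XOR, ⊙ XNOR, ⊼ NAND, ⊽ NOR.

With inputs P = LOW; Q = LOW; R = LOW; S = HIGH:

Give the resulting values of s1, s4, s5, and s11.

s1 = LOW, s4 = LOW, s5 = HIGH, s11 = HIGH

s1 = P AND R = LOW AND LOW = LOW
s3 = S XNOR R = HIGH XNOR LOW = LOW
s4 = s3 XOR Q = LOW XOR LOW = LOW
s5 = s4 NAND S = LOW NAND HIGH = HIGH
s11 = NOT R = NOT LOW = HIGH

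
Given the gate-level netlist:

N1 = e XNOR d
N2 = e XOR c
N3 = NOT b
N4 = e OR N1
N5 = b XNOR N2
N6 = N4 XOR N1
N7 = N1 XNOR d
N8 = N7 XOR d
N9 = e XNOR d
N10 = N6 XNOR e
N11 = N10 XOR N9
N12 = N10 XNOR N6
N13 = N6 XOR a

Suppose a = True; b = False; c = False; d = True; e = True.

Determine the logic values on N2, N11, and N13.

N1 = e XNOR d = True XNOR True = True
N2 = e XOR c = True XOR False = True
N4 = e OR N1 = True OR True = True
N6 = N4 XOR N1 = True XOR True = False
N9 = e XNOR d = True XNOR True = True
N10 = N6 XNOR e = False XNOR True = False
N11 = N10 XOR N9 = False XOR True = True
N13 = N6 XOR a = False XOR True = True

N2 = True  N11 = True  N13 = True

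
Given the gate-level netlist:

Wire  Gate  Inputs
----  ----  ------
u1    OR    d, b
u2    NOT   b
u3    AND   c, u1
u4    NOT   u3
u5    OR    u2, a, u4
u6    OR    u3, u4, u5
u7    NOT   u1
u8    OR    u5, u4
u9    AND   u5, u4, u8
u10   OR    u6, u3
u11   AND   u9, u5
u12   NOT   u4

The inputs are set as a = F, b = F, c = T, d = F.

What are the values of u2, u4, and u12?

u1 = d OR b = F OR F = F
u2 = NOT b = NOT F = T
u3 = c AND u1 = T AND F = F
u4 = NOT u3 = NOT F = T
u12 = NOT u4 = NOT T = F

u2 = T, u4 = T, u12 = F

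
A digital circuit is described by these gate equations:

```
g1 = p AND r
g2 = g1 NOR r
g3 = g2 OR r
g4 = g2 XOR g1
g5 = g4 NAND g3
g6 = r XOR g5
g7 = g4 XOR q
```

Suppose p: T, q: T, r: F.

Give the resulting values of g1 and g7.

g1 = p AND r = T AND F = F
g2 = g1 NOR r = F NOR F = T
g4 = g2 XOR g1 = T XOR F = T
g7 = g4 XOR q = T XOR T = F

g1 = F; g7 = F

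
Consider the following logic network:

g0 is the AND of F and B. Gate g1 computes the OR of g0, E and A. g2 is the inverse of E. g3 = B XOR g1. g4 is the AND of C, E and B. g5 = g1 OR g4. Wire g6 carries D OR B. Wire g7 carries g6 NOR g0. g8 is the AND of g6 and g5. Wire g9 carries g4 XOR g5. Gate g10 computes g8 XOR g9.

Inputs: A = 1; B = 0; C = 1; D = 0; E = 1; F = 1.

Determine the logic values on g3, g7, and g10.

g0 = F AND B = 1 AND 0 = 0
g1 = g0 OR E OR A = 0 OR 1 OR 1 = 1
g3 = B XOR g1 = 0 XOR 1 = 1
g4 = C AND E AND B = 1 AND 1 AND 0 = 0
g5 = g1 OR g4 = 1 OR 0 = 1
g6 = D OR B = 0 OR 0 = 0
g7 = g6 NOR g0 = 0 NOR 0 = 1
g8 = g6 AND g5 = 0 AND 1 = 0
g9 = g4 XOR g5 = 0 XOR 1 = 1
g10 = g8 XOR g9 = 0 XOR 1 = 1

g3 = 1; g7 = 1; g10 = 1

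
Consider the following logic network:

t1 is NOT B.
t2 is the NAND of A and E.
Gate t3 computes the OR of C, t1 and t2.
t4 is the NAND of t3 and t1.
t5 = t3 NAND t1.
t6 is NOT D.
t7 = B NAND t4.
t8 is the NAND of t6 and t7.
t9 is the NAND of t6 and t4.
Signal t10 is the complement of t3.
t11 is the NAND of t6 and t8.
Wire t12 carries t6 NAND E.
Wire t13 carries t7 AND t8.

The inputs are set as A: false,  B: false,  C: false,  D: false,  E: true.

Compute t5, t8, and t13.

t5 = false  t8 = false  t13 = false

t1 = NOT B = NOT false = true
t2 = A NAND E = false NAND true = true
t3 = C OR t1 OR t2 = false OR true OR true = true
t4 = t3 NAND t1 = true NAND true = false
t5 = t3 NAND t1 = true NAND true = false
t6 = NOT D = NOT false = true
t7 = B NAND t4 = false NAND false = true
t8 = t6 NAND t7 = true NAND true = false
t13 = t7 AND t8 = true AND false = false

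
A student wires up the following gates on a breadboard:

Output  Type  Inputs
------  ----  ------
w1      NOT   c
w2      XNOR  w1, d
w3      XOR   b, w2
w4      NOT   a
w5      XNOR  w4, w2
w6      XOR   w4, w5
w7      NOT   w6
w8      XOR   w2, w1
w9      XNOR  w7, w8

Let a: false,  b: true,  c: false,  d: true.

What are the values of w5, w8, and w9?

w1 = NOT c = NOT false = true
w2 = w1 XNOR d = true XNOR true = true
w4 = NOT a = NOT false = true
w5 = w4 XNOR w2 = true XNOR true = true
w6 = w4 XOR w5 = true XOR true = false
w7 = NOT w6 = NOT false = true
w8 = w2 XOR w1 = true XOR true = false
w9 = w7 XNOR w8 = true XNOR false = false

w5 = true  w8 = false  w9 = false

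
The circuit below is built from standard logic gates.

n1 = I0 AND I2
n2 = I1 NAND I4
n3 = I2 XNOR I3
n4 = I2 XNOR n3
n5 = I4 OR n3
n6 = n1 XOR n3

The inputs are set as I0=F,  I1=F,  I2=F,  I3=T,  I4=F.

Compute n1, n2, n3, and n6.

n1 = F; n2 = T; n3 = F; n6 = F

n1 = I0 AND I2 = F AND F = F
n2 = I1 NAND I4 = F NAND F = T
n3 = I2 XNOR I3 = F XNOR T = F
n6 = n1 XOR n3 = F XOR F = F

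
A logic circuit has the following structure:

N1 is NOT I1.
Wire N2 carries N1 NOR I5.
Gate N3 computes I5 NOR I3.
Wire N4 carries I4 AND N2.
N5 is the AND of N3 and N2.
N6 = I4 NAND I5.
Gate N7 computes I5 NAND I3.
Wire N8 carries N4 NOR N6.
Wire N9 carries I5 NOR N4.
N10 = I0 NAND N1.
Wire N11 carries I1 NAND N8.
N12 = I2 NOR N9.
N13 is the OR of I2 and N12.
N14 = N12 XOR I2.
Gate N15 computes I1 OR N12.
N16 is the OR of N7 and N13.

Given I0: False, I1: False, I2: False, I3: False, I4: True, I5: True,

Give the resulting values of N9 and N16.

N9 = False, N16 = True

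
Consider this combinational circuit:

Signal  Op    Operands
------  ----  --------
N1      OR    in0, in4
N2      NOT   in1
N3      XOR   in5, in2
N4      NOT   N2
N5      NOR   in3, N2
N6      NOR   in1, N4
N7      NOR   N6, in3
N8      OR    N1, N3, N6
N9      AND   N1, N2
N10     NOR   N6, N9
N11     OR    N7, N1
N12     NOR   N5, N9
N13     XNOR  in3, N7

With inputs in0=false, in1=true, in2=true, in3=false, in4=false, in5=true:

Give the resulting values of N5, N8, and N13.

N5 = true  N8 = false  N13 = false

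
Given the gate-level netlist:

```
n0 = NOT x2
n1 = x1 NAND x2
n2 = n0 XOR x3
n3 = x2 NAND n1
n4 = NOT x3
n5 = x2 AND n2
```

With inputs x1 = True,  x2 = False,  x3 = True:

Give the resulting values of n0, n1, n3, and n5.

n0 = NOT x2 = NOT False = True
n1 = x1 NAND x2 = True NAND False = True
n2 = n0 XOR x3 = True XOR True = False
n3 = x2 NAND n1 = False NAND True = True
n5 = x2 AND n2 = False AND False = False

n0 = True, n1 = True, n3 = True, n5 = False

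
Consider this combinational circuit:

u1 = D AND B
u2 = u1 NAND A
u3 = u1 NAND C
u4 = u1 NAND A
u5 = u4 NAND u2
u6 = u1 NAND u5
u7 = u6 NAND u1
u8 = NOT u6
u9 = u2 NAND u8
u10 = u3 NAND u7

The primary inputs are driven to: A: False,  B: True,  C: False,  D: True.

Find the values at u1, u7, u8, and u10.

u1 = True  u7 = False  u8 = False  u10 = True

u1 = D AND B = True AND True = True
u2 = u1 NAND A = True NAND False = True
u3 = u1 NAND C = True NAND False = True
u4 = u1 NAND A = True NAND False = True
u5 = u4 NAND u2 = True NAND True = False
u6 = u1 NAND u5 = True NAND False = True
u7 = u6 NAND u1 = True NAND True = False
u8 = NOT u6 = NOT True = False
u10 = u3 NAND u7 = True NAND False = True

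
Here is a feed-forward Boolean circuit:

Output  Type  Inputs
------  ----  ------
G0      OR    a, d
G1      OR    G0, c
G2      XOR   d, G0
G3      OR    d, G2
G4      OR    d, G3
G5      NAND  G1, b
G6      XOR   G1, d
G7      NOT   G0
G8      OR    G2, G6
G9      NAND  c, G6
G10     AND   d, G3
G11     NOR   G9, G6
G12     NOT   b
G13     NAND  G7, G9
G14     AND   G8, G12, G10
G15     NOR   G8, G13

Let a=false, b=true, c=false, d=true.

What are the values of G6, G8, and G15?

G6 = false, G8 = false, G15 = false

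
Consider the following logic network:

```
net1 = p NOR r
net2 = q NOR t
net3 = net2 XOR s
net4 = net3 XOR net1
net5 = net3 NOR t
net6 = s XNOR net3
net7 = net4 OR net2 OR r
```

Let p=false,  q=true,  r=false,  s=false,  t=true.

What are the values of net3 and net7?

net1 = p NOR r = false NOR false = true
net2 = q NOR t = true NOR true = false
net3 = net2 XOR s = false XOR false = false
net4 = net3 XOR net1 = false XOR true = true
net7 = net4 OR net2 OR r = true OR false OR false = true

net3 = false, net7 = true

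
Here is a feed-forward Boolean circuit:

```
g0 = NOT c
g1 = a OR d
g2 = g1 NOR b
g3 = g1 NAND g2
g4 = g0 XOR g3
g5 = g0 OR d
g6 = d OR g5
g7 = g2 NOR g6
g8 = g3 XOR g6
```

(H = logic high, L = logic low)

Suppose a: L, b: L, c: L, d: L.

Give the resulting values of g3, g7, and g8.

g0 = NOT c = NOT L = H
g1 = a OR d = L OR L = L
g2 = g1 NOR b = L NOR L = H
g3 = g1 NAND g2 = L NAND H = H
g5 = g0 OR d = H OR L = H
g6 = d OR g5 = L OR H = H
g7 = g2 NOR g6 = H NOR H = L
g8 = g3 XOR g6 = H XOR H = L

g3 = H; g7 = L; g8 = L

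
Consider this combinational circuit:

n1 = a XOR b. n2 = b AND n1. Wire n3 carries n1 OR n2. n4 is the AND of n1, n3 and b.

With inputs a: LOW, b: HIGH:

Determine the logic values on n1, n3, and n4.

n1 = a XOR b = LOW XOR HIGH = HIGH
n2 = b AND n1 = HIGH AND HIGH = HIGH
n3 = n1 OR n2 = HIGH OR HIGH = HIGH
n4 = n1 AND n3 AND b = HIGH AND HIGH AND HIGH = HIGH

n1 = HIGH, n3 = HIGH, n4 = HIGH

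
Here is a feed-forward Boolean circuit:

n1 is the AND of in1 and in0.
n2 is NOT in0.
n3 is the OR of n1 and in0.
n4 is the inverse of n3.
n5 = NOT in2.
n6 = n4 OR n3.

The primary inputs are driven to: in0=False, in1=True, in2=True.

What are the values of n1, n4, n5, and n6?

n1 = False; n4 = True; n5 = False; n6 = True

n1 = in1 AND in0 = True AND False = False
n3 = n1 OR in0 = False OR False = False
n4 = NOT n3 = NOT False = True
n5 = NOT in2 = NOT True = False
n6 = n4 OR n3 = True OR False = True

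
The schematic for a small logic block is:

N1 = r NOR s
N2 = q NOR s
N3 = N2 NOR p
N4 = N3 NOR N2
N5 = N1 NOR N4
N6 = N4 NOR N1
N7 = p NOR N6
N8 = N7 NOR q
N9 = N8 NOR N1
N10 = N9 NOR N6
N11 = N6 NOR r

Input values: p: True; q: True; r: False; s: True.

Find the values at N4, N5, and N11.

N1 = r NOR s = False NOR True = False
N2 = q NOR s = True NOR True = False
N3 = N2 NOR p = False NOR True = False
N4 = N3 NOR N2 = False NOR False = True
N5 = N1 NOR N4 = False NOR True = False
N6 = N4 NOR N1 = True NOR False = False
N11 = N6 NOR r = False NOR False = True

N4 = True, N5 = False, N11 = True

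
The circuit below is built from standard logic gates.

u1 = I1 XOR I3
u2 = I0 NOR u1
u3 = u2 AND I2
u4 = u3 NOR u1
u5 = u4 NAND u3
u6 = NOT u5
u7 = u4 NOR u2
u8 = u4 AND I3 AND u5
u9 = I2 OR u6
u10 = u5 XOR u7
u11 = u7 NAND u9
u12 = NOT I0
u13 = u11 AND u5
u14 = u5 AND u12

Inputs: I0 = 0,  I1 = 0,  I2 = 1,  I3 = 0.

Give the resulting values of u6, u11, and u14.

u6 = 0; u11 = 1; u14 = 1

u1 = I1 XOR I3 = 0 XOR 0 = 0
u2 = I0 NOR u1 = 0 NOR 0 = 1
u3 = u2 AND I2 = 1 AND 1 = 1
u4 = u3 NOR u1 = 1 NOR 0 = 0
u5 = u4 NAND u3 = 0 NAND 1 = 1
u6 = NOT u5 = NOT 1 = 0
u7 = u4 NOR u2 = 0 NOR 1 = 0
u9 = I2 OR u6 = 1 OR 0 = 1
u11 = u7 NAND u9 = 0 NAND 1 = 1
u12 = NOT I0 = NOT 0 = 1
u14 = u5 AND u12 = 1 AND 1 = 1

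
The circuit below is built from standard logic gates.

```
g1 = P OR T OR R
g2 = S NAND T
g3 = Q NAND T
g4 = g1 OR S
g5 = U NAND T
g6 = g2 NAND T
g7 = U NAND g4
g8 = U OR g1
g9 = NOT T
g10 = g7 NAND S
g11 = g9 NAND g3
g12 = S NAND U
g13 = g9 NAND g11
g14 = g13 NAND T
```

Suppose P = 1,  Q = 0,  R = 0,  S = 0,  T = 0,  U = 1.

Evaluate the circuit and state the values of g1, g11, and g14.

g1 = 1  g11 = 0  g14 = 1

g1 = P OR T OR R = 1 OR 0 OR 0 = 1
g3 = Q NAND T = 0 NAND 0 = 1
g9 = NOT T = NOT 0 = 1
g11 = g9 NAND g3 = 1 NAND 1 = 0
g13 = g9 NAND g11 = 1 NAND 0 = 1
g14 = g13 NAND T = 1 NAND 0 = 1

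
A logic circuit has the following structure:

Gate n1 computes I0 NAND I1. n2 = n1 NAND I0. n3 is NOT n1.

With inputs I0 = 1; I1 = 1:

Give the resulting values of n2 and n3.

n2 = 1, n3 = 1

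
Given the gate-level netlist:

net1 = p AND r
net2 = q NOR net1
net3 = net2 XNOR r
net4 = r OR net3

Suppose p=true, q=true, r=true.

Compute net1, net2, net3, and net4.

net1 = p AND r = true AND true = true
net2 = q NOR net1 = true NOR true = false
net3 = net2 XNOR r = false XNOR true = false
net4 = r OR net3 = true OR false = true

net1 = true  net2 = false  net3 = false  net4 = true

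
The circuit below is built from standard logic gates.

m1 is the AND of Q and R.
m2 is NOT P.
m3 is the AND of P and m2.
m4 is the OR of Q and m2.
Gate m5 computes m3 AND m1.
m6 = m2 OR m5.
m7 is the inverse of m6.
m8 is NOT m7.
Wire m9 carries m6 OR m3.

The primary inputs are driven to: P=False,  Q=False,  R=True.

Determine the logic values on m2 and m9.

m1 = Q AND R = False AND True = False
m2 = NOT P = NOT False = True
m3 = P AND m2 = False AND True = False
m5 = m3 AND m1 = False AND False = False
m6 = m2 OR m5 = True OR False = True
m9 = m6 OR m3 = True OR False = True

m2 = True, m9 = True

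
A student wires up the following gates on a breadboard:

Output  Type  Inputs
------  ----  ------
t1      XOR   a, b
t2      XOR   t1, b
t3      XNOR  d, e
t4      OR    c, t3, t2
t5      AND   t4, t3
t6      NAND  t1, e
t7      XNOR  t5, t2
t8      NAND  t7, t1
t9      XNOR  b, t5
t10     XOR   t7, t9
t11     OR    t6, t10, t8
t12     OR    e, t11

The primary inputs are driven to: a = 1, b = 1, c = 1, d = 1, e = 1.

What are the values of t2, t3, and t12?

t1 = a XOR b = 1 XOR 1 = 0
t2 = t1 XOR b = 0 XOR 1 = 1
t3 = d XNOR e = 1 XNOR 1 = 1
t4 = c OR t3 OR t2 = 1 OR 1 OR 1 = 1
t5 = t4 AND t3 = 1 AND 1 = 1
t6 = t1 NAND e = 0 NAND 1 = 1
t7 = t5 XNOR t2 = 1 XNOR 1 = 1
t8 = t7 NAND t1 = 1 NAND 0 = 1
t9 = b XNOR t5 = 1 XNOR 1 = 1
t10 = t7 XOR t9 = 1 XOR 1 = 0
t11 = t6 OR t10 OR t8 = 1 OR 0 OR 1 = 1
t12 = e OR t11 = 1 OR 1 = 1

t2 = 1; t3 = 1; t12 = 1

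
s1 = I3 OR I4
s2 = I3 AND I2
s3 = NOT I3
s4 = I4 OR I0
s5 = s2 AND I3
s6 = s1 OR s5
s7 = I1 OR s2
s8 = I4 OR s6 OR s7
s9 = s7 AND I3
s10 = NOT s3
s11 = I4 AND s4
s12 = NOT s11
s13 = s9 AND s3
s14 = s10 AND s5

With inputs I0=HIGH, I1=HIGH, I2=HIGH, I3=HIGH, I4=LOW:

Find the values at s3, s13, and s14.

s2 = I3 AND I2 = HIGH AND HIGH = HIGH
s3 = NOT I3 = NOT HIGH = LOW
s5 = s2 AND I3 = HIGH AND HIGH = HIGH
s7 = I1 OR s2 = HIGH OR HIGH = HIGH
s9 = s7 AND I3 = HIGH AND HIGH = HIGH
s10 = NOT s3 = NOT LOW = HIGH
s13 = s9 AND s3 = HIGH AND LOW = LOW
s14 = s10 AND s5 = HIGH AND HIGH = HIGH

s3 = LOW, s13 = LOW, s14 = HIGH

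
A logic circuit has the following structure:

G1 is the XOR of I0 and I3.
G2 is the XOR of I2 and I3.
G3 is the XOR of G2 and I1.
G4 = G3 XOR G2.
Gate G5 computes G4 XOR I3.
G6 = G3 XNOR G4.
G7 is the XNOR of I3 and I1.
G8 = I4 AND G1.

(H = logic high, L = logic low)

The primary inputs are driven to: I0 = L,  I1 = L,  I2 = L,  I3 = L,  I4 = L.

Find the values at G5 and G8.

G1 = I0 XOR I3 = L XOR L = L
G2 = I2 XOR I3 = L XOR L = L
G3 = G2 XOR I1 = L XOR L = L
G4 = G3 XOR G2 = L XOR L = L
G5 = G4 XOR I3 = L XOR L = L
G8 = I4 AND G1 = L AND L = L

G5 = L, G8 = L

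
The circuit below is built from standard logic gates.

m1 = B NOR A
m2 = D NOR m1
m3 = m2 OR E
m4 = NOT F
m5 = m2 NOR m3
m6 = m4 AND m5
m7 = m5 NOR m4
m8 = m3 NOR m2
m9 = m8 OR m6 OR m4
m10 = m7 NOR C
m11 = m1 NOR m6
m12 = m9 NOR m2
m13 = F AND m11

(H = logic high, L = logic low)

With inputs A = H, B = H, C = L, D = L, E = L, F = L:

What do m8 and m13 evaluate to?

m8 = L, m13 = L

m1 = B NOR A = H NOR H = L
m2 = D NOR m1 = L NOR L = H
m3 = m2 OR E = H OR L = H
m4 = NOT F = NOT L = H
m5 = m2 NOR m3 = H NOR H = L
m6 = m4 AND m5 = H AND L = L
m8 = m3 NOR m2 = H NOR H = L
m11 = m1 NOR m6 = L NOR L = H
m13 = F AND m11 = L AND H = L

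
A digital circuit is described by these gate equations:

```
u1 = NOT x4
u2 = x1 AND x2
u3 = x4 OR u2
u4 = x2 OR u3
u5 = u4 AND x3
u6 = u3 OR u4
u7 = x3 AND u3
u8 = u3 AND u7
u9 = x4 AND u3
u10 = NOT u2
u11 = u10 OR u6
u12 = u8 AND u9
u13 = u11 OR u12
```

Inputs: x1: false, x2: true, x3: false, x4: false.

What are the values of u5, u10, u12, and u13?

u5 = false; u10 = true; u12 = false; u13 = true

u2 = x1 AND x2 = false AND true = false
u3 = x4 OR u2 = false OR false = false
u4 = x2 OR u3 = true OR false = true
u5 = u4 AND x3 = true AND false = false
u6 = u3 OR u4 = false OR true = true
u7 = x3 AND u3 = false AND false = false
u8 = u3 AND u7 = false AND false = false
u9 = x4 AND u3 = false AND false = false
u10 = NOT u2 = NOT false = true
u11 = u10 OR u6 = true OR true = true
u12 = u8 AND u9 = false AND false = false
u13 = u11 OR u12 = true OR false = true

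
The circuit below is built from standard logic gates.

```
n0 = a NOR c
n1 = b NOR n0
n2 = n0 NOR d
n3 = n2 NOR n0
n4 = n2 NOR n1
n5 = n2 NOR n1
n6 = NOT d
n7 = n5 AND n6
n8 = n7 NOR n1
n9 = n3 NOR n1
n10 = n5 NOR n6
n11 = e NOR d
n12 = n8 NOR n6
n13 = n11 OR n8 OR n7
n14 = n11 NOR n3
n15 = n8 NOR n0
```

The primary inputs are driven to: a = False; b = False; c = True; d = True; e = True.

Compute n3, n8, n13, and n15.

n0 = a NOR c = False NOR True = False
n1 = b NOR n0 = False NOR False = True
n2 = n0 NOR d = False NOR True = False
n3 = n2 NOR n0 = False NOR False = True
n5 = n2 NOR n1 = False NOR True = False
n6 = NOT d = NOT True = False
n7 = n5 AND n6 = False AND False = False
n8 = n7 NOR n1 = False NOR True = False
n11 = e NOR d = True NOR True = False
n13 = n11 OR n8 OR n7 = False OR False OR False = False
n15 = n8 NOR n0 = False NOR False = True

n3 = True, n8 = False, n13 = False, n15 = True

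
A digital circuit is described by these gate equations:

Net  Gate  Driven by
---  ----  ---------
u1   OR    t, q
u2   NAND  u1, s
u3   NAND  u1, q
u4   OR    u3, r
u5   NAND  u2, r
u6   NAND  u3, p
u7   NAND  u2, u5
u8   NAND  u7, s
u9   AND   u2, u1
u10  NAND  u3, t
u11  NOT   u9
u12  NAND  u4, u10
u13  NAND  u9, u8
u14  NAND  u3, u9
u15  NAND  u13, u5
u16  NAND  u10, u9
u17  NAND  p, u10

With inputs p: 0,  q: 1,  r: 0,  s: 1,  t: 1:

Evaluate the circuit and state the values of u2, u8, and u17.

u2 = 0, u8 = 0, u17 = 1

u1 = t OR q = 1 OR 1 = 1
u2 = u1 NAND s = 1 NAND 1 = 0
u3 = u1 NAND q = 1 NAND 1 = 0
u5 = u2 NAND r = 0 NAND 0 = 1
u7 = u2 NAND u5 = 0 NAND 1 = 1
u8 = u7 NAND s = 1 NAND 1 = 0
u10 = u3 NAND t = 0 NAND 1 = 1
u17 = p NAND u10 = 0 NAND 1 = 1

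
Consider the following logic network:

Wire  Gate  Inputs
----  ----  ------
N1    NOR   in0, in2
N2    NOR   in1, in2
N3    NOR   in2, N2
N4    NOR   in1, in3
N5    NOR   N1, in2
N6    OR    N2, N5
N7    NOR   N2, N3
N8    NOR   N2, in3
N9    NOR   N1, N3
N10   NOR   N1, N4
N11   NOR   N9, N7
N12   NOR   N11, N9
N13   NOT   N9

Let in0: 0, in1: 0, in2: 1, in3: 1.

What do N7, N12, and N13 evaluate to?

N1 = in0 NOR in2 = 0 NOR 1 = 0
N2 = in1 NOR in2 = 0 NOR 1 = 0
N3 = in2 NOR N2 = 1 NOR 0 = 0
N7 = N2 NOR N3 = 0 NOR 0 = 1
N9 = N1 NOR N3 = 0 NOR 0 = 1
N11 = N9 NOR N7 = 1 NOR 1 = 0
N12 = N11 NOR N9 = 0 NOR 1 = 0
N13 = NOT N9 = NOT 1 = 0

N7 = 1, N12 = 0, N13 = 0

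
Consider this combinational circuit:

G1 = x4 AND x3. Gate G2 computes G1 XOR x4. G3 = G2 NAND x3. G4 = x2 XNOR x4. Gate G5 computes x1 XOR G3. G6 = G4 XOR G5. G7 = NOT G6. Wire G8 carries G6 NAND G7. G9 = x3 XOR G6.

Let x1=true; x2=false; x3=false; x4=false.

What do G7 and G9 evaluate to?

G7 = false, G9 = true

G1 = x4 AND x3 = false AND false = false
G2 = G1 XOR x4 = false XOR false = false
G3 = G2 NAND x3 = false NAND false = true
G4 = x2 XNOR x4 = false XNOR false = true
G5 = x1 XOR G3 = true XOR true = false
G6 = G4 XOR G5 = true XOR false = true
G7 = NOT G6 = NOT true = false
G9 = x3 XOR G6 = false XOR true = true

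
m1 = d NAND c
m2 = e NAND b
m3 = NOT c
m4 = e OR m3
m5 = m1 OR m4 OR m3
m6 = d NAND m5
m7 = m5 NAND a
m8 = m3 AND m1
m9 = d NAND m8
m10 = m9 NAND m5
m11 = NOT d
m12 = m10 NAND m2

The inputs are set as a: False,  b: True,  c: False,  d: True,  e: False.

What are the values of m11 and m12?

m11 = False, m12 = False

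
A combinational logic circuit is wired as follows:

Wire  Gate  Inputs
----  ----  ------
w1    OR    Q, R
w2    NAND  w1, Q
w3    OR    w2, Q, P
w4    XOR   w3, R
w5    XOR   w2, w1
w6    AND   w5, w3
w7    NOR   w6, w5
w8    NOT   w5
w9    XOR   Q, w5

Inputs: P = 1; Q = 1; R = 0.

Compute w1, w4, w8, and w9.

w1 = 1; w4 = 1; w8 = 0; w9 = 0

w1 = Q OR R = 1 OR 0 = 1
w2 = w1 NAND Q = 1 NAND 1 = 0
w3 = w2 OR Q OR P = 0 OR 1 OR 1 = 1
w4 = w3 XOR R = 1 XOR 0 = 1
w5 = w2 XOR w1 = 0 XOR 1 = 1
w8 = NOT w5 = NOT 1 = 0
w9 = Q XOR w5 = 1 XOR 1 = 0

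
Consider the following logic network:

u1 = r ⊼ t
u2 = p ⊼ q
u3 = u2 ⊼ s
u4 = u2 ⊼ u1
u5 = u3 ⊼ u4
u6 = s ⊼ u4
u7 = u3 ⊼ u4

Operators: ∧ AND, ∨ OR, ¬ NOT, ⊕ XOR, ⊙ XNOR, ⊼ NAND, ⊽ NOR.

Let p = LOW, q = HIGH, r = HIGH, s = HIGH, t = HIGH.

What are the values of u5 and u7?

u5 = HIGH, u7 = HIGH

u1 = r NAND t = HIGH NAND HIGH = LOW
u2 = p NAND q = LOW NAND HIGH = HIGH
u3 = u2 NAND s = HIGH NAND HIGH = LOW
u4 = u2 NAND u1 = HIGH NAND LOW = HIGH
u5 = u3 NAND u4 = LOW NAND HIGH = HIGH
u7 = u3 NAND u4 = LOW NAND HIGH = HIGH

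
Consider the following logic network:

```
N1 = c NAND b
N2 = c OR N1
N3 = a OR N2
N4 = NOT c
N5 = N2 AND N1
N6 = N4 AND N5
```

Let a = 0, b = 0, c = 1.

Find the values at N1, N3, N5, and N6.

N1 = c NAND b = 1 NAND 0 = 1
N2 = c OR N1 = 1 OR 1 = 1
N3 = a OR N2 = 0 OR 1 = 1
N4 = NOT c = NOT 1 = 0
N5 = N2 AND N1 = 1 AND 1 = 1
N6 = N4 AND N5 = 0 AND 1 = 0

N1 = 1; N3 = 1; N5 = 1; N6 = 0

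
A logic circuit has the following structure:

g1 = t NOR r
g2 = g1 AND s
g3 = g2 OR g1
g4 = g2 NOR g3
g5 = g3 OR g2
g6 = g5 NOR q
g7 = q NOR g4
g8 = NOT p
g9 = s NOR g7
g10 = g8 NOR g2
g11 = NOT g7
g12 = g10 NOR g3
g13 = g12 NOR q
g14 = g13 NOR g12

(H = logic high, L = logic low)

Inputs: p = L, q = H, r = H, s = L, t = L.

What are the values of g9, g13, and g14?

g1 = t NOR r = L NOR H = L
g2 = g1 AND s = L AND L = L
g3 = g2 OR g1 = L OR L = L
g4 = g2 NOR g3 = L NOR L = H
g7 = q NOR g4 = H NOR H = L
g8 = NOT p = NOT L = H
g9 = s NOR g7 = L NOR L = H
g10 = g8 NOR g2 = H NOR L = L
g12 = g10 NOR g3 = L NOR L = H
g13 = g12 NOR q = H NOR H = L
g14 = g13 NOR g12 = L NOR H = L

g9 = H; g13 = L; g14 = L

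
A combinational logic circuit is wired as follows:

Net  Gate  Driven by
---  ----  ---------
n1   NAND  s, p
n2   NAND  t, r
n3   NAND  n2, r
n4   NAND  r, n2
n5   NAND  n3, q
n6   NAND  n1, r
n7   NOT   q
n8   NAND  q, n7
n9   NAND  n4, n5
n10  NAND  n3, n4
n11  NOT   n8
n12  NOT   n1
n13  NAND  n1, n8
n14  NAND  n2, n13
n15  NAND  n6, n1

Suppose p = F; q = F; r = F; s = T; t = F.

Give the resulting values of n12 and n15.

n1 = s NAND p = T NAND F = T
n6 = n1 NAND r = T NAND F = T
n12 = NOT n1 = NOT T = F
n15 = n6 NAND n1 = T NAND T = F

n12 = F  n15 = F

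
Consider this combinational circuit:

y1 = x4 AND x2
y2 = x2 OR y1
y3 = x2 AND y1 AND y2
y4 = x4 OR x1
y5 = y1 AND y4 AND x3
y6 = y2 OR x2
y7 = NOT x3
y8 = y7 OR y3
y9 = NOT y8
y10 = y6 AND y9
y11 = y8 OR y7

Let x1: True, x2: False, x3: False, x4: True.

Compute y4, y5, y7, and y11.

y4 = True, y5 = False, y7 = True, y11 = True

y1 = x4 AND x2 = True AND False = False
y2 = x2 OR y1 = False OR False = False
y3 = x2 AND y1 AND y2 = False AND False AND False = False
y4 = x4 OR x1 = True OR True = True
y5 = y1 AND y4 AND x3 = False AND True AND False = False
y7 = NOT x3 = NOT False = True
y8 = y7 OR y3 = True OR False = True
y11 = y8 OR y7 = True OR True = True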